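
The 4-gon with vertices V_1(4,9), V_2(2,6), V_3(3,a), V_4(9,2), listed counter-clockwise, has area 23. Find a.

3

Write out the shoelace sum; only the two edges meeting at V_3 involve a:
2·Area = [(2·a − 3·6) + (3·2 − 9·a)] + 79
       = -7·a + 67 = 46
⇒ a = 3.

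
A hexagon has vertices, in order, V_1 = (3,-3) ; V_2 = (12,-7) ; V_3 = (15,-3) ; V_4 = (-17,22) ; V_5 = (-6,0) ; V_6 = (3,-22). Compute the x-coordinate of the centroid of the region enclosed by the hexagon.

Apply the surveyor's formula. First the cross-terms c_i = x_i·y_{i+1} − x_{i+1}·y_i:
  15, 69, 279, 132, 132, 57  ⇒  2A = 684, A = 342.
Then Σ (x_i + x_{i+1})·c_i = -1560, so x̄ = -1560 / (6·342) = -130/171.

-130/171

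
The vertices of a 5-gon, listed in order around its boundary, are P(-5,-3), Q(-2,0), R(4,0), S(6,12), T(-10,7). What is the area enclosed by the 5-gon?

134.5

Apply the surveyor's formula: 2A = Σ (x_i·y_{i+1} − x_{i+1}·y_i), indices taken mod 5.
P→Q: (-5)(0) − (-2)(-3) = -6
Q→R: (-2)(0) − (4)(0) = 0
R→S: (4)(12) − (6)(0) = 48
S→T: (6)(7) − (-10)(12) = 162
T→P: (-10)(-3) − (-5)(7) = 65
Σ = 269
Area = |Σ|/2 = 134.5.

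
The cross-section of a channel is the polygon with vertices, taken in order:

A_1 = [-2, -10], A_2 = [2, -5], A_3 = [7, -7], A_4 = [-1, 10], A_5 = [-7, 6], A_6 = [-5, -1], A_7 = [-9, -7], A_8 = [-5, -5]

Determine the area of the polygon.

145.5

Apply Gauss's area formula: 2A = Σ (x_i·y_{i+1} − x_{i+1}·y_i), indices taken mod 8.
Σ = (30) + (21) + (63) + (64) + (37) + (26) + (10) + (40) = 291
Area = |Σ|/2 = 145.5.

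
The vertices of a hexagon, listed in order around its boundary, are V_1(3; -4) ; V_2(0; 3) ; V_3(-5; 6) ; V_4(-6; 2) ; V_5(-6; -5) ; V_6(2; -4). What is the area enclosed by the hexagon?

Σ = (9) + (15) + (26) + (42) + (34) + (4) = 130
Area = |Σ|/2 = 65.

65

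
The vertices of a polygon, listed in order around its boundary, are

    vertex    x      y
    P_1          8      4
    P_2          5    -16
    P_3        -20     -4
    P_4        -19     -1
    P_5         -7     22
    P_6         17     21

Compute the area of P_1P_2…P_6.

795

Apply the surveyor's formula: 2A = Σ (x_i·y_{i+1} − x_{i+1}·y_i), indices taken mod 6.
P_1→P_2: (8)(-16) − (5)(4) = -148
P_2→P_3: (5)(-4) − (-20)(-16) = -340
P_3→P_4: (-20)(-1) − (-19)(-4) = -56
P_4→P_5: (-19)(22) − (-7)(-1) = -425
P_5→P_6: (-7)(21) − (17)(22) = -521
P_6→P_1: (17)(4) − (8)(21) = -100
Σ = -1590
Area = |Σ|/2 = 795.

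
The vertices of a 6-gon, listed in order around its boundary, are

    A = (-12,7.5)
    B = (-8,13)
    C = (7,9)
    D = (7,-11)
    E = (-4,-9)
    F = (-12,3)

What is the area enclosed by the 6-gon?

Apply the surveyor's formula: 2A = Σ (x_i·y_{i+1} − x_{i+1}·y_i), indices taken mod 6.
Cross-terms: -96, -163, -140, -107, -120, -54  ⇒  Σ = -680
Area = |Σ|/2 = 340.

340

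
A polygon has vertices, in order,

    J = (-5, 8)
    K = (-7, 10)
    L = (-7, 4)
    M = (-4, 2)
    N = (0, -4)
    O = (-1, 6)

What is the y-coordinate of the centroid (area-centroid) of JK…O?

Apply Gauss's area formula. First the cross-terms c_i = x_i·y_{i+1} − x_{i+1}·y_i:
  6, 42, 2, 16, -4, 22  ⇒  2A = 84, A = 42.
Then Σ (y_i + y_{i+1})·c_i = 976, so ȳ = 976 / (6·42) = 244/63.

244/63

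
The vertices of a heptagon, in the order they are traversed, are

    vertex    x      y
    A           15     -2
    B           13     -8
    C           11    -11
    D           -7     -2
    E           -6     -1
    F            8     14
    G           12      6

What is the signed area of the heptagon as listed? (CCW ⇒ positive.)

-281.5

Apply Gauss's area formula: 2A = Σ (x_i·y_{i+1} − x_{i+1}·y_i), indices taken mod 7.
Σ = (-94) + (-55) + (-99) + (-5) + (-76) + (-120) + (-114) = -563
Signed area = Σ/2 = -281.5 (negative ⇒ clockwise traversal).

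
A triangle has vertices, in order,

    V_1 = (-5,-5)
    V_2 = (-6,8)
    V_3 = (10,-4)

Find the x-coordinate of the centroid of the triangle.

Apply the shoelace formula. First the cross-terms c_i = x_i·y_{i+1} − x_{i+1}·y_i:
  -70, -56, -70  ⇒  2A = -196, A = -98.
Then Σ (x_i + x_{i+1})·c_i = 196, so x̄ = 196 / (6·(-98)) = -1/3.

-1/3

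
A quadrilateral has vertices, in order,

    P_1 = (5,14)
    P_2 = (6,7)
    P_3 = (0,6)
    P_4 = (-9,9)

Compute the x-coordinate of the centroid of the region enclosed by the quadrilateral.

Apply the shoelace (surveyor's) formula. First the cross-terms c_i = x_i·y_{i+1} − x_{i+1}·y_i:
  -49, 36, 54, -171  ⇒  2A = -130, A = -65.
Then Σ (x_i + x_{i+1})·c_i = -125, so x̄ = -125 / (6·(-65)) = 25/78.

25/78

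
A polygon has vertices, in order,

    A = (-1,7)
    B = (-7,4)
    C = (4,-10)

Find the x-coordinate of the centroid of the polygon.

Apply the shoelace formula. First the cross-terms c_i = x_i·y_{i+1} − x_{i+1}·y_i:
  45, 54, 18  ⇒  2A = 117, A = 58.5.
Then Σ (x_i + x_{i+1})·c_i = -468, so x̄ = -468 / (6·58.5) = -4/3.

-4/3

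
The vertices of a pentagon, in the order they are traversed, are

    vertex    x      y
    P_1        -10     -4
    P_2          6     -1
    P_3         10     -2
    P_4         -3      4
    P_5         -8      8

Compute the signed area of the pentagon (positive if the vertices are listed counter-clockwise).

93

Σ = (34) + (-2) + (34) + (8) + (112) = 186
Signed area = Σ/2 = 93 (positive ⇒ counter-clockwise traversal).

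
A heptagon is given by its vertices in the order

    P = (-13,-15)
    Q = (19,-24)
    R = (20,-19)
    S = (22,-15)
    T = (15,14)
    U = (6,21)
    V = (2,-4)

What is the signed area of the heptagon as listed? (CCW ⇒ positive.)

725

Apply the shoelace (surveyor's) formula: 2A = Σ (x_i·y_{i+1} − x_{i+1}·y_i), indices taken mod 7.
Σ = (597) + (119) + (118) + (533) + (231) + (-66) + (-82) = 1450
Signed area = Σ/2 = 725 (positive ⇒ counter-clockwise traversal).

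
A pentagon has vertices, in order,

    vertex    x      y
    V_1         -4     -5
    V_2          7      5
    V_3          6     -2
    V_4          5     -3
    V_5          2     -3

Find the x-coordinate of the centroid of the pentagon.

317/102

Apply the shoelace formula. First the cross-terms c_i = x_i·y_{i+1} − x_{i+1}·y_i:
  15, -44, -8, -9, -22  ⇒  2A = -68, A = -34.
Then Σ (x_i + x_{i+1})·c_i = -634, so x̄ = -634 / (6·(-34)) = 317/102.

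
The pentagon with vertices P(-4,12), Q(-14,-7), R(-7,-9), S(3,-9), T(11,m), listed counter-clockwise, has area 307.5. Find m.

The doubled signed area Σ (x_i y_{i+1} − x_{i+1} y_i) is linear in m.
With m=0 it equals 594; the coefficient of m is 7 (from the two edges through T).
So 7·m + 594 = 2·307.5 = 615 ⇒ m = 3.

3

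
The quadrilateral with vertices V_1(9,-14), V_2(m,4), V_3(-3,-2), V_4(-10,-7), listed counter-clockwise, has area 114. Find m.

The doubled signed area Σ (x_i y_{i+1} − x_{i+1} y_i) is linear in m.
With m=0 it equals 252; the coefficient of m is 12 (from the two edges through V_2).
So 12·m + 252 = 2·114 = 228 ⇒ m = -2.

-2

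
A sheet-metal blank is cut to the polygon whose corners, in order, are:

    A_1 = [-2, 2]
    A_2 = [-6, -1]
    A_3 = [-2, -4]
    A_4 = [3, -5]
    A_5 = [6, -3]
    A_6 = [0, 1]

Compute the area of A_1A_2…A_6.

43.5

Σ = (14) + (22) + (22) + (21) + (6) + (2) = 87
Area = |Σ|/2 = 43.5.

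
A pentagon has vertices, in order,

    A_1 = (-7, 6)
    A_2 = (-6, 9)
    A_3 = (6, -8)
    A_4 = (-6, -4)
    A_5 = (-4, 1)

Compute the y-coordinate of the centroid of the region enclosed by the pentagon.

Apply the shoelace formula. First the cross-terms c_i = x_i·y_{i+1} − x_{i+1}·y_i:
  -27, -6, -72, -22, -17  ⇒  2A = -144, A = -72.
Then Σ (y_i + y_{i+1})·c_i = 400, so ȳ = 400 / (6·(-72)) = -25/27.

-25/27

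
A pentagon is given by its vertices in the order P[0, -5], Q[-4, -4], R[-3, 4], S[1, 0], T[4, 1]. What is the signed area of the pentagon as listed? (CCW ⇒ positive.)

-35.5

Apply the surveyor's formula: 2A = Σ (x_i·y_{i+1} − x_{i+1}·y_i), indices taken mod 5.
Σ = (-20) + (-28) + (-4) + (1) + (-20) = -71
Signed area = Σ/2 = -35.5 (negative ⇒ clockwise traversal).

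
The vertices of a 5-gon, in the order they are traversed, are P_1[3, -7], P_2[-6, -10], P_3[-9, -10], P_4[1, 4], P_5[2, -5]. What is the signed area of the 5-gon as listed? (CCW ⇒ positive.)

Apply the shoelace (surveyor's) formula: 2A = Σ (x_i·y_{i+1} − x_{i+1}·y_i), indices taken mod 5.
Cross-terms: -72, -30, -26, -13, 1  ⇒  Σ = -140
Signed area = Σ/2 = -70 (negative ⇒ clockwise traversal).

-70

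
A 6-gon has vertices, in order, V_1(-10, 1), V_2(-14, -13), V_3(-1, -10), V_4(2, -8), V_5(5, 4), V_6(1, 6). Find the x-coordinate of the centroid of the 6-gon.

Apply Gauss's area formula. First the cross-terms c_i = x_i·y_{i+1} − x_{i+1}·y_i:
  144, 127, 28, 48, 26, 61  ⇒  2A = 434, A = 217.
Then Σ (x_i + x_{i+1})·c_i = -5390, so x̄ = -5390 / (6·217) = -385/93.

-385/93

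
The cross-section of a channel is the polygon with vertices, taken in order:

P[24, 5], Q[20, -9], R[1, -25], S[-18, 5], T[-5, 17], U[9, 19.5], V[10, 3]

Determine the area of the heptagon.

986.75

P→Q: (24)(-9) − (20)(5) = -316
Q→R: (20)(-25) − (1)(-9) = -491
R→S: (1)(5) − (-18)(-25) = -445
S→T: (-18)(17) − (-5)(5) = -281
T→U: (-5)(19.5) − (9)(17) = -250.5
U→V: (9)(3) − (10)(19.5) = -168
V→P: (10)(5) − (24)(3) = -22
Σ = -1973.5
Area = |Σ|/2 = 986.75.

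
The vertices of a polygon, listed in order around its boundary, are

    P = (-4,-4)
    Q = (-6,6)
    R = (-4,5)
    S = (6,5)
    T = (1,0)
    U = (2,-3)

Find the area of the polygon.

Apply the shoelace formula: 2A = Σ (x_i·y_{i+1} − x_{i+1}·y_i), indices taken mod 6.
P→Q: (-4)(6) − (-6)(-4) = -48
Q→R: (-6)(5) − (-4)(6) = -6
R→S: (-4)(5) − (6)(5) = -50
S→T: (6)(0) − (1)(5) = -5
T→U: (1)(-3) − (2)(0) = -3
U→P: (2)(-4) − (-4)(-3) = -20
Σ = -132
Area = |Σ|/2 = 66.

66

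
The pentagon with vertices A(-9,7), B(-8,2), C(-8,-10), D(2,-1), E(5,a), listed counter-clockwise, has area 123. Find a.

The doubled signed area Σ (x_i y_{i+1} − x_{i+1} y_i) is linear in a.
With a=0 it equals 202; the coefficient of a is 11 (from the two edges through E).
So 11·a + 202 = 2·123 = 246 ⇒ a = 4.

4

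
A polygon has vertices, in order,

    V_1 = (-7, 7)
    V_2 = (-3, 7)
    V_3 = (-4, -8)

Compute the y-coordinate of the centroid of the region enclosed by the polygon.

2

Apply the shoelace (surveyor's) formula. First the cross-terms c_i = x_i·y_{i+1} − x_{i+1}·y_i:
  -28, 52, -84  ⇒  2A = -60, A = -30.
Then Σ (y_i + y_{i+1})·c_i = -360, so ȳ = -360 / (6·(-30)) = 2.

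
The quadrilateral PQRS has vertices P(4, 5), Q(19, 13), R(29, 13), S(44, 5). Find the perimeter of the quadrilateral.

|PQ| = √((15)² + (8)²) = √289 = 17
|QR| = √((10)² + (0)²) = √100 = 10
|RS| = √((15)² + (-8)²) = √289 = 17
|SP| = √((-40)² + (0)²) = √1600 = 40
Perimeter = 17 + 10 + 17 + 40 = 84.

84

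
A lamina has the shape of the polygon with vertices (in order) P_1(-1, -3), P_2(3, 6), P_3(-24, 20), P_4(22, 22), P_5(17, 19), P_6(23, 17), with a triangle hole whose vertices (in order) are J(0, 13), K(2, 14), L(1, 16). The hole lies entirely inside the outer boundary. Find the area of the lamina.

456

Outer boundary:
Apply Gauss's area formula: 2A = Σ (x_i·y_{i+1} − x_{i+1}·y_i), indices taken mod 6.
Cross-terms: 3, 204, -968, 44, -148, -52  ⇒  Σ = -917
Area = |Σ|/2 = 458.5.
Hole:
Apply the shoelace (surveyor's) formula: 2A = Σ (x_i·y_{i+1} − x_{i+1}·y_i), indices taken mod 3.
J→K: (0)(14) − (2)(13) = -26
K→L: (2)(16) − (1)(14) = 18
L→J: (1)(13) − (0)(16) = 13
Σ = 5
Area = |Σ|/2 = 2.5.
Net area = 458.5 − 2.5 = 456.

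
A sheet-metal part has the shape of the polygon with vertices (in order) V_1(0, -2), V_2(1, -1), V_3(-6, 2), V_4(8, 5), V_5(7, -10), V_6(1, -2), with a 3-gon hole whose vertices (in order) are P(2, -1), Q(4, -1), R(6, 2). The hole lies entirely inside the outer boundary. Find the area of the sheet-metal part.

81.5

Outer boundary:
Apply the surveyor's formula: 2A = Σ (x_i·y_{i+1} − x_{i+1}·y_i), indices taken mod 6.
V_1→V_2: (0)(-1) − (1)(-2) = 2
V_2→V_3: (1)(2) − (-6)(-1) = -4
V_3→V_4: (-6)(5) − (8)(2) = -46
V_4→V_5: (8)(-10) − (7)(5) = -115
V_5→V_6: (7)(-2) − (1)(-10) = -4
V_6→V_1: (1)(-2) − (0)(-2) = -2
Σ = -169
Area = |Σ|/2 = 84.5.
Hole:
Apply the shoelace (surveyor's) formula: 2A = Σ (x_i·y_{i+1} − x_{i+1}·y_i), indices taken mod 3.
Σ = (2) + (14) + (-10) = 6
Area = |Σ|/2 = 3.
Net area = 84.5 − 3 = 81.5.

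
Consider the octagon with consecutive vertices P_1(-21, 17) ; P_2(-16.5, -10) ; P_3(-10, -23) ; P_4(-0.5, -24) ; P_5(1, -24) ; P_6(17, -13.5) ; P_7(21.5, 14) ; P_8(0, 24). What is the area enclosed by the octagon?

Apply Gauss's area formula: 2A = Σ (x_i·y_{i+1} − x_{i+1}·y_i), indices taken mod 8.
Σ = (490.5) + (279.5) + (228.5) + (36) + (394.5) + (528.25) + (516) + (504) = 2977.25
Area = |Σ|/2 = 1488.625.

1488.625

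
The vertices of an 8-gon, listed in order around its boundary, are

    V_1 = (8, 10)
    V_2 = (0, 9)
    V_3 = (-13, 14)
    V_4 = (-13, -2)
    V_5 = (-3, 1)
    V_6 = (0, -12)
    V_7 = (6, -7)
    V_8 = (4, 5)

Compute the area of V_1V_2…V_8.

V_1→V_2: (8)(9) − (0)(10) = 72
V_2→V_3: (0)(14) − (-13)(9) = 117
V_3→V_4: (-13)(-2) − (-13)(14) = 208
V_4→V_5: (-13)(1) − (-3)(-2) = -19
V_5→V_6: (-3)(-12) − (0)(1) = 36
V_6→V_7: (0)(-7) − (6)(-12) = 72
V_7→V_8: (6)(5) − (4)(-7) = 58
V_8→V_1: (4)(10) − (8)(5) = 0
Σ = 544
Area = |Σ|/2 = 272.

272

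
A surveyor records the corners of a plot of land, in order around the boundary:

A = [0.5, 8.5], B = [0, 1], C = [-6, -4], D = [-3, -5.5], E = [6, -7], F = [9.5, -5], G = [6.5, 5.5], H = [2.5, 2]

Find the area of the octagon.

111.125

A→B: (0.5)(1) − (0)(8.5) = 0.5
B→C: (0)(-4) − (-6)(1) = 6
C→D: (-6)(-5.5) − (-3)(-4) = 21
D→E: (-3)(-7) − (6)(-5.5) = 54
E→F: (6)(-5) − (9.5)(-7) = 36.5
F→G: (9.5)(5.5) − (6.5)(-5) = 84.75
G→H: (6.5)(2) − (2.5)(5.5) = -0.75
H→A: (2.5)(8.5) − (0.5)(2) = 20.25
Σ = 222.25
Area = |Σ|/2 = 111.125.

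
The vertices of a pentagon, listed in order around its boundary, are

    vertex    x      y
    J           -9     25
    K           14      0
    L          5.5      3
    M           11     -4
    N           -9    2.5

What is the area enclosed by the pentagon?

J→K: (-9)(0) − (14)(25) = -350
K→L: (14)(3) − (5.5)(0) = 42
L→M: (5.5)(-4) − (11)(3) = -55
M→N: (11)(2.5) − (-9)(-4) = -8.5
N→J: (-9)(25) − (-9)(2.5) = -202.5
Σ = -574
Area = |Σ|/2 = 287.

287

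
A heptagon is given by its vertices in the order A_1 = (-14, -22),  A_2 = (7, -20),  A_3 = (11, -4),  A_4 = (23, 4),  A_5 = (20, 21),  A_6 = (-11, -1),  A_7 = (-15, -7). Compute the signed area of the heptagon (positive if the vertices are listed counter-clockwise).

835

Apply the surveyor's formula: 2A = Σ (x_i·y_{i+1} − x_{i+1}·y_i), indices taken mod 7.
A_1→A_2: (-14)(-20) − (7)(-22) = 434
A_2→A_3: (7)(-4) − (11)(-20) = 192
A_3→A_4: (11)(4) − (23)(-4) = 136
A_4→A_5: (23)(21) − (20)(4) = 403
A_5→A_6: (20)(-1) − (-11)(21) = 211
A_6→A_7: (-11)(-7) − (-15)(-1) = 62
A_7→A_1: (-15)(-22) − (-14)(-7) = 232
Σ = 1670
Signed area = Σ/2 = 835 (positive ⇒ counter-clockwise traversal).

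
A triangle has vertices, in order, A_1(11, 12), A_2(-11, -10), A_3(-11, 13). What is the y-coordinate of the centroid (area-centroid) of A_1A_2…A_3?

Apply Gauss's area formula. First the cross-terms c_i = x_i·y_{i+1} − x_{i+1}·y_i:
  22, -253, -275  ⇒  2A = -506, A = -253.
Then Σ (y_i + y_{i+1})·c_i = -7590, so ȳ = -7590 / (6·(-253)) = 5.

5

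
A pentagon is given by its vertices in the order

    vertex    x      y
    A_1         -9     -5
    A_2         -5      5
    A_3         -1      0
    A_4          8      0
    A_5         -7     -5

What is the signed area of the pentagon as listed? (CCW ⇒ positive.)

-57.5

Cross-terms: -70, 5, 0, -40, -10  ⇒  Σ = -115
Signed area = Σ/2 = -57.5 (negative ⇒ clockwise traversal).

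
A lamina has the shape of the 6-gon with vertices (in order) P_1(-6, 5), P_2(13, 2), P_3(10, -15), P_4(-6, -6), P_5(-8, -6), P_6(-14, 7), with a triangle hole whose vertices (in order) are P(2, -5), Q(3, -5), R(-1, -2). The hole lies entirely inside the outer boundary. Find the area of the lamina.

Outer boundary:
Apply the surveyor's formula: 2A = Σ (x_i·y_{i+1} − x_{i+1}·y_i), indices taken mod 6.
Σ = (-77) + (-215) + (-150) + (-12) + (-140) + (-28) = -622
Area = |Σ|/2 = 311.
Hole:
Apply Gauss's area formula: 2A = Σ (x_i·y_{i+1} − x_{i+1}·y_i), indices taken mod 3.
Σ = (5) + (-11) + (9) = 3
Area = |Σ|/2 = 1.5.
Net area = 311 − 1.5 = 309.5.

309.5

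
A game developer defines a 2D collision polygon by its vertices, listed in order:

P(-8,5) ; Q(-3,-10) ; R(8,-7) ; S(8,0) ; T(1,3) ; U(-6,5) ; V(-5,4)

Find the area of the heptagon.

Cross-terms: 95, 101, 56, 24, 23, 1, 7  ⇒  Σ = 307
Area = |Σ|/2 = 153.5.

153.5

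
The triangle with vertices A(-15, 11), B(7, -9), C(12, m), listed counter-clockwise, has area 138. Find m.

-1

The doubled signed area Σ (x_i y_{i+1} − x_{i+1} y_i) is linear in m.
With m=0 it equals 298; the coefficient of m is 22 (from the two edges through C).
So 22·m + 298 = 2·138 = 276 ⇒ m = -1.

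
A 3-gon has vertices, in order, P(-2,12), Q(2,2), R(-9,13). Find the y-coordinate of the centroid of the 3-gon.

9

Apply the shoelace formula. First the cross-terms c_i = x_i·y_{i+1} − x_{i+1}·y_i:
  -28, 44, -82  ⇒  2A = -66, A = -33.
Then Σ (y_i + y_{i+1})·c_i = -1782, so ȳ = -1782 / (6·(-33)) = 9.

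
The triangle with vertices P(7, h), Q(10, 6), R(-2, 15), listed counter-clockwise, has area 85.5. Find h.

The doubled signed area Σ (x_i y_{i+1} − x_{i+1} y_i) is linear in h.
With h=0 it equals 99; the coefficient of h is -12 (from the two edges through P).
So -12·h + 99 = 2·85.5 = 171 ⇒ h = -6.

-6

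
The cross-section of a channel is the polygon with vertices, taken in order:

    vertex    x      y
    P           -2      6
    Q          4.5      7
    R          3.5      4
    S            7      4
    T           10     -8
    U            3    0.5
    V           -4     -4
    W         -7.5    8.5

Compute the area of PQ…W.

115.25

Apply the shoelace formula: 2A = Σ (x_i·y_{i+1} − x_{i+1}·y_i), indices taken mod 8.
P→Q: (-2)(7) − (4.5)(6) = -41
Q→R: (4.5)(4) − (3.5)(7) = -6.5
R→S: (3.5)(4) − (7)(4) = -14
S→T: (7)(-8) − (10)(4) = -96
T→U: (10)(0.5) − (3)(-8) = 29
U→V: (3)(-4) − (-4)(0.5) = -10
V→W: (-4)(8.5) − (-7.5)(-4) = -64
W→P: (-7.5)(6) − (-2)(8.5) = -28
Σ = -230.5
Area = |Σ|/2 = 115.25.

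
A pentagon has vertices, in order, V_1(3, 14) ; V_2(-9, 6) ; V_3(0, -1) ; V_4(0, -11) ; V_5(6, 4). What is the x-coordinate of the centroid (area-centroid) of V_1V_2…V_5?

11/97

Apply the surveyor's formula. First the cross-terms c_i = x_i·y_{i+1} − x_{i+1}·y_i:
  144, 9, 0, 66, 72  ⇒  2A = 291, A = 145.5.
Then Σ (x_i + x_{i+1})·c_i = 99, so x̄ = 99 / (6·145.5) = 11/97.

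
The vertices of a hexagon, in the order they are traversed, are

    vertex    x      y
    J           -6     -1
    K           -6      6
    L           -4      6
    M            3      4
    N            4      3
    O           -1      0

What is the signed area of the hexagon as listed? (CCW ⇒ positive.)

Apply the surveyor's formula: 2A = Σ (x_i·y_{i+1} − x_{i+1}·y_i), indices taken mod 6.
Cross-terms: -42, -12, -34, -7, 3, 1  ⇒  Σ = -91
Signed area = Σ/2 = -45.5 (negative ⇒ clockwise traversal).

-45.5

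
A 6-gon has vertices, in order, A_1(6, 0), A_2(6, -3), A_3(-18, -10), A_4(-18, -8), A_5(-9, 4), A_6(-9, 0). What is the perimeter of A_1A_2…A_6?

64

|A_1A_2| = √((0)² + (-3)²) = √9 = 3
|A_2A_3| = √((-24)² + (-7)²) = √625 = 25
|A_3A_4| = √((0)² + (2)²) = √4 = 2
|A_4A_5| = √((9)² + (12)²) = √225 = 15
|A_5A_6| = √((0)² + (-4)²) = √16 = 4
|A_6A_1| = √((15)² + (0)²) = √225 = 15
Perimeter = 3 + 25 + 2 + 15 + 4 + 15 = 64.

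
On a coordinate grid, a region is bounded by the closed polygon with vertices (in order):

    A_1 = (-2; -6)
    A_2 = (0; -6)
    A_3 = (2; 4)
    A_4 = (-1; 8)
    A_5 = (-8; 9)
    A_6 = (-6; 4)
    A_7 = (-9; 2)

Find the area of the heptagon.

Cross-terms: 12, 12, 20, 55, 22, 24, 58  ⇒  Σ = 203
Area = |Σ|/2 = 101.5.

101.5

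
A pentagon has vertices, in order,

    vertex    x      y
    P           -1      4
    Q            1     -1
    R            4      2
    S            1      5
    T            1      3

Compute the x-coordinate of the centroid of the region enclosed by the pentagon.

Apply Gauss's area formula. First the cross-terms c_i = x_i·y_{i+1} − x_{i+1}·y_i:
  -3, 6, 18, -2, 7  ⇒  2A = 26, A = 13.
Then Σ (x_i + x_{i+1})·c_i = 116, so x̄ = 116 / (6·13) = 58/39.

58/39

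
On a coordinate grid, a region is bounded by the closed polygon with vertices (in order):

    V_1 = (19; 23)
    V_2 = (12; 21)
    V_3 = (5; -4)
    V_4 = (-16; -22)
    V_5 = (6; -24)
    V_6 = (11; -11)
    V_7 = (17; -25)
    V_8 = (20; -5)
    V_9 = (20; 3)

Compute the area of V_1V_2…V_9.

Apply the surveyor's formula: 2A = Σ (x_i·y_{i+1} − x_{i+1}·y_i), indices taken mod 9.
Cross-terms: 123, -153, -174, 516, 198, -88, 415, 160, 403  ⇒  Σ = 1400
Area = |Σ|/2 = 700.

700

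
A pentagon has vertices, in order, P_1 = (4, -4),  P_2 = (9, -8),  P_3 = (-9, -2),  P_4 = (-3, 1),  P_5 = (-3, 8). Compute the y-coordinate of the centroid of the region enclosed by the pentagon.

-299/213

Apply the surveyor's formula. First the cross-terms c_i = x_i·y_{i+1} − x_{i+1}·y_i:
  4, -90, -15, -21, -20  ⇒  2A = -142, A = -71.
Then Σ (y_i + y_{i+1})·c_i = 598, so ȳ = 598 / (6·(-71)) = -299/213.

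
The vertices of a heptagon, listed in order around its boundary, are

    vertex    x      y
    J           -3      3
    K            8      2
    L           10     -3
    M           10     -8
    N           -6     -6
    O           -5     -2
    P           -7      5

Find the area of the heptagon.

147.5

Apply the surveyor's formula: 2A = Σ (x_i·y_{i+1} − x_{i+1}·y_i), indices taken mod 7.
Σ = (-30) + (-44) + (-50) + (-108) + (-18) + (-39) + (-6) = -295
Area = |Σ|/2 = 147.5.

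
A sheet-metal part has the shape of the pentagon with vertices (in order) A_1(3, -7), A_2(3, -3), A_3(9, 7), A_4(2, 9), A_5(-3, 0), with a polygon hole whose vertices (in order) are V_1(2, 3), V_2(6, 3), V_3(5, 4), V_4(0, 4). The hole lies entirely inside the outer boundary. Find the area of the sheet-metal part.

83

Outer boundary:
Apply the surveyor's formula: 2A = Σ (x_i·y_{i+1} − x_{i+1}·y_i), indices taken mod 5.
A_1→A_2: (3)(-3) − (3)(-7) = 12
A_2→A_3: (3)(7) − (9)(-3) = 48
A_3→A_4: (9)(9) − (2)(7) = 67
A_4→A_5: (2)(0) − (-3)(9) = 27
A_5→A_1: (-3)(-7) − (3)(0) = 21
Σ = 175
Area = |Σ|/2 = 87.5.
Hole:
Apply the shoelace formula: 2A = Σ (x_i·y_{i+1} − x_{i+1}·y_i), indices taken mod 4.
Σ = (-12) + (9) + (20) + (-8) = 9
Area = |Σ|/2 = 4.5.
Net area = 87.5 − 4.5 = 83.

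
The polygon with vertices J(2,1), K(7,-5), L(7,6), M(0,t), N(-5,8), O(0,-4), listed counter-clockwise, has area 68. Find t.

Write out the shoelace sum; only the two edges meeting at M involve t:
2·Area = [(7·t − 0·6) + (0·8 − (-5)·t)] + 88
       = 12·t + 88 = 136
⇒ t = 4.

4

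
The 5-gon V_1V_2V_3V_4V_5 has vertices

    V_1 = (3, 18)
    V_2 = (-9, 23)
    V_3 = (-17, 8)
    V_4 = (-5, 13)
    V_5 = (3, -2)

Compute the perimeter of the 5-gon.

|V_1V_2| = √((-12)² + (5)²) = √169 = 13
|V_2V_3| = √((-8)² + (-15)²) = √289 = 17
|V_3V_4| = √((12)² + (5)²) = √169 = 13
|V_4V_5| = √((8)² + (-15)²) = √289 = 17
|V_5V_1| = √((0)² + (20)²) = √400 = 20
Perimeter = 13 + 17 + 13 + 17 + 20 = 80.

80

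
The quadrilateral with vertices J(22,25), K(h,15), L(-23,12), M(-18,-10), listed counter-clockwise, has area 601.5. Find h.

Write out the shoelace sum; only the two edges meeting at K involve h:
2·Area = [(22·15 − h·25) + (h·12 − (-23)·15)] + 216
       = -13·h + 891 = 1203
⇒ h = -24.

-24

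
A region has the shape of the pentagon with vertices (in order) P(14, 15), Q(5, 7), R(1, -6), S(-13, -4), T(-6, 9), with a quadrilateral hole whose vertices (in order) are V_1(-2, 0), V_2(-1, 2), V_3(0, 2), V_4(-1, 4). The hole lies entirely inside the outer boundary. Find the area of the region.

Outer boundary:
Apply the shoelace formula: 2A = Σ (x_i·y_{i+1} − x_{i+1}·y_i), indices taken mod 5.
P→Q: (14)(7) − (5)(15) = 23
Q→R: (5)(-6) − (1)(7) = -37
R→S: (1)(-4) − (-13)(-6) = -82
S→T: (-13)(9) − (-6)(-4) = -141
T→P: (-6)(15) − (14)(9) = -216
Σ = -453
Area = |Σ|/2 = 226.5.
Hole:
Apply the shoelace (surveyor's) formula: 2A = Σ (x_i·y_{i+1} − x_{i+1}·y_i), indices taken mod 4.
Cross-terms: -4, -2, 2, 8  ⇒  Σ = 4
Area = |Σ|/2 = 2.
Net area = 226.5 − 2 = 224.5.

224.5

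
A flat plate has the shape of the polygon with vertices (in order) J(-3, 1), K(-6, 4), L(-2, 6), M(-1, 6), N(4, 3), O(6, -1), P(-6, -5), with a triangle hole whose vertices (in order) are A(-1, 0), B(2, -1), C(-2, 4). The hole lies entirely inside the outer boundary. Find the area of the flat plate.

67.5

Outer boundary:
Apply the shoelace (surveyor's) formula: 2A = Σ (x_i·y_{i+1} − x_{i+1}·y_i), indices taken mod 7.
J→K: (-3)(4) − (-6)(1) = -6
K→L: (-6)(6) − (-2)(4) = -28
L→M: (-2)(6) − (-1)(6) = -6
M→N: (-1)(3) − (4)(6) = -27
N→O: (4)(-1) − (6)(3) = -22
O→P: (6)(-5) − (-6)(-1) = -36
P→J: (-6)(1) − (-3)(-5) = -21
Σ = -146
Area = |Σ|/2 = 73.
Hole:
Apply Gauss's area formula: 2A = Σ (x_i·y_{i+1} − x_{i+1}·y_i), indices taken mod 3.
Cross-terms: 1, 6, 4  ⇒  Σ = 11
Area = |Σ|/2 = 5.5.
Net area = 73 − 5.5 = 67.5.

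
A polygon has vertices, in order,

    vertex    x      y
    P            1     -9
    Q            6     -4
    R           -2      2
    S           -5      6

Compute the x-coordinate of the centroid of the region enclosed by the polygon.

32/39

Apply the surveyor's formula. First the cross-terms c_i = x_i·y_{i+1} − x_{i+1}·y_i:
  50, 4, -2, 39  ⇒  2A = 91, A = 45.5.
Then Σ (x_i + x_{i+1})·c_i = 224, so x̄ = 224 / (6·45.5) = 32/39.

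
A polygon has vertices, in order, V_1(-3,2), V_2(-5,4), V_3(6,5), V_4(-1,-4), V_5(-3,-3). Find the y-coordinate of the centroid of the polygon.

Apply the shoelace formula. First the cross-terms c_i = x_i·y_{i+1} − x_{i+1}·y_i:
  -2, -49, -19, -9, -15  ⇒  2A = -94, A = -47.
Then Σ (y_i + y_{i+1})·c_i = -394, so ȳ = -394 / (6·(-47)) = 197/141.

197/141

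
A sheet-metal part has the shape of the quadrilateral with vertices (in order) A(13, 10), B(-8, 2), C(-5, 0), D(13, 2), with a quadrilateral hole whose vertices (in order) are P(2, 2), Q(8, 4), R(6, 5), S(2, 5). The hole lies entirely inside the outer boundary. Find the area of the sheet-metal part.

94

Outer boundary:
Apply the shoelace formula: 2A = Σ (x_i·y_{i+1} − x_{i+1}·y_i), indices taken mod 4.
Cross-terms: 106, 10, -10, 104  ⇒  Σ = 210
Area = |Σ|/2 = 105.
Hole:
Apply the shoelace (surveyor's) formula: 2A = Σ (x_i·y_{i+1} − x_{i+1}·y_i), indices taken mod 4.
Σ = (-8) + (16) + (20) + (-6) = 22
Area = |Σ|/2 = 11.
Net area = 105 − 11 = 94.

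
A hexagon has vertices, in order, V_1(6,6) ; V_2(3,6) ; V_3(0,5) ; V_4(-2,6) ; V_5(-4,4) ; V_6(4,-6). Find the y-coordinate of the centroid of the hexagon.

Apply Gauss's area formula. First the cross-terms c_i = x_i·y_{i+1} − x_{i+1}·y_i:
  18, 15, 10, 16, 8, 60  ⇒  2A = 127, A = 63.5.
Then Σ (y_i + y_{i+1})·c_i = 635, so ȳ = 635 / (6·63.5) = 5/3.

5/3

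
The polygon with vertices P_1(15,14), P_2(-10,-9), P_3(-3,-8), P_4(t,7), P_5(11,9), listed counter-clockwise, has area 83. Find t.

Write out the shoelace sum; only the two edges meeting at P_4 involve t:
2·Area = [((-3)·7 − t·(-8)) + (t·9 − 11·7)] + 77
       = 17·t + -21 = 166
⇒ t = 11.

11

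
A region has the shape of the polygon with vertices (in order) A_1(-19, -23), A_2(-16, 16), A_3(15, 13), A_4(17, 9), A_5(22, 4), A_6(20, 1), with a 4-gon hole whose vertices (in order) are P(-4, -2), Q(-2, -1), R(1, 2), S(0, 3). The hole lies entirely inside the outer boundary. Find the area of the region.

911.5

Outer boundary:
A_1→A_2: (-19)(16) − (-16)(-23) = -672
A_2→A_3: (-16)(13) − (15)(16) = -448
A_3→A_4: (15)(9) − (17)(13) = -86
A_4→A_5: (17)(4) − (22)(9) = -130
A_5→A_6: (22)(1) − (20)(4) = -58
A_6→A_1: (20)(-23) − (-19)(1) = -441
Σ = -1835
Area = |Σ|/2 = 917.5.
Hole:
Apply the shoelace (surveyor's) formula: 2A = Σ (x_i·y_{i+1} − x_{i+1}·y_i), indices taken mod 4.
Σ = (0) + (-3) + (3) + (12) = 12
Area = |Σ|/2 = 6.
Net area = 917.5 − 6 = 911.5.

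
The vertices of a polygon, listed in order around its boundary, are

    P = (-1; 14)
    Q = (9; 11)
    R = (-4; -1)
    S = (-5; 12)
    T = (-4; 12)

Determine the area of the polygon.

105.5

Apply Gauss's area formula: 2A = Σ (x_i·y_{i+1} − x_{i+1}·y_i), indices taken mod 5.
Cross-terms: -137, 35, -53, -12, -44  ⇒  Σ = -211
Area = |Σ|/2 = 105.5.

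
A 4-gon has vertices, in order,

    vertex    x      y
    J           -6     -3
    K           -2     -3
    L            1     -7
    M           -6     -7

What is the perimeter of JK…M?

20

|JK| = √((4)² + (0)²) = √16 = 4
|KL| = √((3)² + (-4)²) = √25 = 5
|LM| = √((-7)² + (0)²) = √49 = 7
|MJ| = √((0)² + (4)²) = √16 = 4
Perimeter = 4 + 5 + 7 + 4 = 20.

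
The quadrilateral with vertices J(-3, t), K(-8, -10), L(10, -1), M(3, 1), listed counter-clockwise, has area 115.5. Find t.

7

The doubled signed area Σ (x_i y_{i+1} − x_{i+1} y_i) is linear in t.
With t=0 it equals 154; the coefficient of t is 11 (from the two edges through J).
So 11·t + 154 = 2·115.5 = 231 ⇒ t = 7.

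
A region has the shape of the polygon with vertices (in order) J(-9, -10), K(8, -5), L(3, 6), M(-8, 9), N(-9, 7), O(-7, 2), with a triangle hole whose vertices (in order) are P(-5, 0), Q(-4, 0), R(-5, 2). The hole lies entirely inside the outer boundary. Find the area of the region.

Outer boundary:
Apply the shoelace (surveyor's) formula: 2A = Σ (x_i·y_{i+1} − x_{i+1}·y_i), indices taken mod 6.
Σ = (125) + (63) + (75) + (25) + (31) + (88) = 407
Area = |Σ|/2 = 203.5.
Hole:
P→Q: (-5)(0) − (-4)(0) = 0
Q→R: (-4)(2) − (-5)(0) = -8
R→P: (-5)(0) − (-5)(2) = 10
Σ = 2
Area = |Σ|/2 = 1.
Net area = 203.5 − 1 = 202.5.

202.5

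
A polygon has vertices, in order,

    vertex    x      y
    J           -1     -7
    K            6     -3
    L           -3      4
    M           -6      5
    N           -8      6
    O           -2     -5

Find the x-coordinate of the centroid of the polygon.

-69/67

Apply the shoelace (surveyor's) formula. First the cross-terms c_i = x_i·y_{i+1} − x_{i+1}·y_i:
  45, 15, 9, 4, 52, 9  ⇒  2A = 134, A = 67.
Then Σ (x_i + x_{i+1})·c_i = -414, so x̄ = -414 / (6·67) = -69/67.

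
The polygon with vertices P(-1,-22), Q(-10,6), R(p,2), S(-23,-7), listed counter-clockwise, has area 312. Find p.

The doubled signed area Σ (x_i y_{i+1} − x_{i+1} y_i) is linear in p.
With p=0 it equals 299; the coefficient of p is -13 (from the two edges through R).
So -13·p + 299 = 2·312 = 624 ⇒ p = -25.

-25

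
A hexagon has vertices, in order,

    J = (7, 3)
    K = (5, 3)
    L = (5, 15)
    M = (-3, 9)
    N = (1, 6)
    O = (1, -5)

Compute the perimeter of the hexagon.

|JK| = √((-2)² + (0)²) = √4 = 2
|KL| = √((0)² + (12)²) = √144 = 12
|LM| = √((-8)² + (-6)²) = √100 = 10
|MN| = √((4)² + (-3)²) = √25 = 5
|NO| = √((0)² + (-11)²) = √121 = 11
|OJ| = √((6)² + (8)²) = √100 = 10
Perimeter = 2 + 12 + 10 + 5 + 11 + 10 = 50.

50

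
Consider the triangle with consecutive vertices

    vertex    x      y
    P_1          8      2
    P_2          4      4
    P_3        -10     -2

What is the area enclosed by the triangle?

Apply Gauss's area formula: 2A = Σ (x_i·y_{i+1} − x_{i+1}·y_i), indices taken mod 3.
Σ = (24) + (32) + (-4) = 52
Area = |Σ|/2 = 26.

26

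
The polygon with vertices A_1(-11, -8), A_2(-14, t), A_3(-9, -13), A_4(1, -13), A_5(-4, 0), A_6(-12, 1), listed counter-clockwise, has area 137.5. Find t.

The doubled signed area Σ (x_i y_{i+1} − x_{i+1} y_i) is linear in t.
With t=0 it equals 251; the coefficient of t is -2 (from the two edges through A_2).
So -2·t + 251 = 2·137.5 = 275 ⇒ t = -12.

-12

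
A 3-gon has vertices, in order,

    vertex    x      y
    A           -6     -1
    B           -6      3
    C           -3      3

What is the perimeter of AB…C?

|AB| = √((0)² + (4)²) = √16 = 4
|BC| = √((3)² + (0)²) = √9 = 3
|CA| = √((-3)² + (-4)²) = √25 = 5
Perimeter = 4 + 3 + 5 = 12.

12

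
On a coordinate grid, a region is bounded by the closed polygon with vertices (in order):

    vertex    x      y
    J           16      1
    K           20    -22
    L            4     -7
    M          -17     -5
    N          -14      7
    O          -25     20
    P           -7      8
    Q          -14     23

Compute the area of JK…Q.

674

Cross-terms: -372, -52, -139, -189, -105, -60, -49, -382  ⇒  Σ = -1348
Area = |Σ|/2 = 674.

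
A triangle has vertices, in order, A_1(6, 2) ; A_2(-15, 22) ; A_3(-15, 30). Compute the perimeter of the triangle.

72

|A_1A_2| = √((-21)² + (20)²) = √841 = 29
|A_2A_3| = √((0)² + (8)²) = √64 = 8
|A_3A_1| = √((21)² + (-28)²) = √1225 = 35
Perimeter = 29 + 8 + 35 = 72.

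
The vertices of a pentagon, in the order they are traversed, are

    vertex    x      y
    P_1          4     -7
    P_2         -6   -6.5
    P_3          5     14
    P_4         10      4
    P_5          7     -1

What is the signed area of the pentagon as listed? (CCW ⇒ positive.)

Apply Gauss's area formula: 2A = Σ (x_i·y_{i+1} − x_{i+1}·y_i), indices taken mod 5.
Σ = (-68) + (-51.5) + (-120) + (-38) + (-45) = -322.5
Signed area = Σ/2 = -161.25 (negative ⇒ clockwise traversal).

-161.25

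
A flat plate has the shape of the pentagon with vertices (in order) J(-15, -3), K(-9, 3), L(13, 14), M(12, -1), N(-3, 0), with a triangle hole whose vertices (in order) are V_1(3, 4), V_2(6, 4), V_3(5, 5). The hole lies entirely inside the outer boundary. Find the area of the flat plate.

Outer boundary:
J→K: (-15)(3) − (-9)(-3) = -72
K→L: (-9)(14) − (13)(3) = -165
L→M: (13)(-1) − (12)(14) = -181
M→N: (12)(0) − (-3)(-1) = -3
N→J: (-3)(-3) − (-15)(0) = 9
Σ = -412
Area = |Σ|/2 = 206.
Hole:
Cross-terms: -12, 10, 5  ⇒  Σ = 3
Area = |Σ|/2 = 1.5.
Net area = 206 − 1.5 = 204.5.

204.5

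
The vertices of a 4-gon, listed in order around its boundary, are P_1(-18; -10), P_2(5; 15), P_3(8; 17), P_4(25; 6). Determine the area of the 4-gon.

387

Apply the shoelace (surveyor's) formula: 2A = Σ (x_i·y_{i+1} − x_{i+1}·y_i), indices taken mod 4.
Σ = (-220) + (-35) + (-377) + (-142) = -774
Area = |Σ|/2 = 387.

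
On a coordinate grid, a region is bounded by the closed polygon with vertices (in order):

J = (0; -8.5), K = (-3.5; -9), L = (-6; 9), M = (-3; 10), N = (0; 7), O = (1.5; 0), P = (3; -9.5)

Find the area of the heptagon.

Apply the surveyor's formula: 2A = Σ (x_i·y_{i+1} − x_{i+1}·y_i), indices taken mod 7.
Σ = (-29.75) + (-85.5) + (-33) + (-21) + (-10.5) + (-14.25) + (-25.5) = -219.5
Area = |Σ|/2 = 109.75.

109.75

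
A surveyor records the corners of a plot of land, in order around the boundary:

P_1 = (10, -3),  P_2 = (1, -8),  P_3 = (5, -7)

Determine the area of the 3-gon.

Apply Gauss's area formula: 2A = Σ (x_i·y_{i+1} − x_{i+1}·y_i), indices taken mod 3.
P_1→P_2: (10)(-8) − (1)(-3) = -77
P_2→P_3: (1)(-7) − (5)(-8) = 33
P_3→P_1: (5)(-3) − (10)(-7) = 55
Σ = 11
Area = |Σ|/2 = 5.5.

5.5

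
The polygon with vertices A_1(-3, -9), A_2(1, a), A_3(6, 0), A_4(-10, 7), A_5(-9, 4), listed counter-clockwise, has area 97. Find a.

The doubled signed area Σ (x_i y_{i+1} − x_{i+1} y_i) is linear in a.
With a=0 it equals 167; the coefficient of a is -9 (from the two edges through A_2).
So -9·a + 167 = 2·97 = 194 ⇒ a = -3.

-3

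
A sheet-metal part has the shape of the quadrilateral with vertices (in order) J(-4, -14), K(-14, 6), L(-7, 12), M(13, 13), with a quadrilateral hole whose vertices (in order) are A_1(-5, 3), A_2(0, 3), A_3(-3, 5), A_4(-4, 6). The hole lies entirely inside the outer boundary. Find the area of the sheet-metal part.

Outer boundary:
J→K: (-4)(6) − (-14)(-14) = -220
K→L: (-14)(12) − (-7)(6) = -126
L→M: (-7)(13) − (13)(12) = -247
M→J: (13)(-14) − (-4)(13) = -130
Σ = -723
Area = |Σ|/2 = 361.5.
Hole:
Apply the shoelace formula: 2A = Σ (x_i·y_{i+1} − x_{i+1}·y_i), indices taken mod 4.
Cross-terms: -15, 9, 2, 18  ⇒  Σ = 14
Area = |Σ|/2 = 7.
Net area = 361.5 − 7 = 354.5.

354.5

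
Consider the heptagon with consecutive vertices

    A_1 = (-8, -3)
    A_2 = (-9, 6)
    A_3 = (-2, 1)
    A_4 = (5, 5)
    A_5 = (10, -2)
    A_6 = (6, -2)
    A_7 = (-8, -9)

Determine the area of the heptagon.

Apply Gauss's area formula: 2A = Σ (x_i·y_{i+1} − x_{i+1}·y_i), indices taken mod 7.
Σ = (-75) + (3) + (-15) + (-60) + (-8) + (-70) + (-48) = -273
Area = |Σ|/2 = 136.5.

136.5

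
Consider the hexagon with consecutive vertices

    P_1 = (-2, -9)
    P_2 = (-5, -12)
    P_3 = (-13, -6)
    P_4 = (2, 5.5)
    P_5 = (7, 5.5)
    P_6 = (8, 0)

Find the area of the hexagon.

Apply the shoelace formula: 2A = Σ (x_i·y_{i+1} − x_{i+1}·y_i), indices taken mod 6.
Σ = (-21) + (-126) + (-59.5) + (-27.5) + (-44) + (-72) = -350
Area = |Σ|/2 = 175.

175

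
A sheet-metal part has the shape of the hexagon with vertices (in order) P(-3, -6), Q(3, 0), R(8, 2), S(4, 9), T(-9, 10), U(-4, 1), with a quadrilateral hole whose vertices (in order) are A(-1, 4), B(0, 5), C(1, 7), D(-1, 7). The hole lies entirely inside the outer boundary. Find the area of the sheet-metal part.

130

Outer boundary:
Apply the shoelace (surveyor's) formula: 2A = Σ (x_i·y_{i+1} − x_{i+1}·y_i), indices taken mod 6.
Σ = (18) + (6) + (64) + (121) + (31) + (27) = 267
Area = |Σ|/2 = 133.5.
Hole:
Apply the shoelace (surveyor's) formula: 2A = Σ (x_i·y_{i+1} − x_{i+1}·y_i), indices taken mod 4.
Cross-terms: -5, -5, 14, 3  ⇒  Σ = 7
Area = |Σ|/2 = 3.5.
Net area = 133.5 − 3.5 = 130.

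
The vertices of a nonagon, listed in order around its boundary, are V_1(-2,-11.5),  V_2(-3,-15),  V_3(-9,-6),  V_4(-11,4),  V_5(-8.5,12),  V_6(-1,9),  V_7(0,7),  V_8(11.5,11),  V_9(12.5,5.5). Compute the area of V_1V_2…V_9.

Apply the shoelace (surveyor's) formula: 2A = Σ (x_i·y_{i+1} − x_{i+1}·y_i), indices taken mod 9.
Σ = (-4.5) + (-117) + (-102) + (-98) + (-64.5) + (-7) + (-80.5) + (-74.25) + (-132.75) = -680.5
Area = |Σ|/2 = 340.25.

340.25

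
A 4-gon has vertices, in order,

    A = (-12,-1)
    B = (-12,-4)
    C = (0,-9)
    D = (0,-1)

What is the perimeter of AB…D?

|AB| = √((0)² + (-3)²) = √9 = 3
|BC| = √((12)² + (-5)²) = √169 = 13
|CD| = √((0)² + (8)²) = √64 = 8
|DA| = √((-12)² + (0)²) = √144 = 12
Perimeter = 3 + 13 + 8 + 12 = 36.

36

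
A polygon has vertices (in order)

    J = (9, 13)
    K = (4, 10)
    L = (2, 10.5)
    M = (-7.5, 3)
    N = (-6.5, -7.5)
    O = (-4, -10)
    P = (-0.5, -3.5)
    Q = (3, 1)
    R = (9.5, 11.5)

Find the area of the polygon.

Apply the shoelace (surveyor's) formula: 2A = Σ (x_i·y_{i+1} − x_{i+1}·y_i), indices taken mod 9.
Σ = (38) + (22) + (84.75) + (75.75) + (35) + (9) + (10) + (25) + (20) = 319.5
Area = |Σ|/2 = 159.75.

159.75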